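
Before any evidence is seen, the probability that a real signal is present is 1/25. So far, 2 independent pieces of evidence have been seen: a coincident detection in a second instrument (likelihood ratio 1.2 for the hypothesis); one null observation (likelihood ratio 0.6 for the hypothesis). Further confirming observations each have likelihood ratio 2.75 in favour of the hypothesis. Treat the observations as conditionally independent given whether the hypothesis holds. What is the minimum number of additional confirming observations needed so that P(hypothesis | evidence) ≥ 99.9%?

11

Prior odds = 0.04/0.96 = 1/24.
Combined Bayes factor of the evidence already in hand = 1.2 × 0.6 = 0.72.
Odds after that evidence = (1/24) × 0.72 = 0.03.
Target odds = 0.999/0.001 = 999.
Need 2.75ⁿ ≥ 999 ÷ 0.03 = 33300.
2.75¹⁰ ≈24735.9 falls short of 33300 but 2.75¹¹ ≈68023.6 reaches it, so n = 11.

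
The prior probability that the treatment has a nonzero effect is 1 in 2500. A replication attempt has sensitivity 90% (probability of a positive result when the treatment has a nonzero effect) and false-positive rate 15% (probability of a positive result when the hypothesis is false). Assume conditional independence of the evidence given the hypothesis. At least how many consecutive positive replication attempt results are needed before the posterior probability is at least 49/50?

7

Prior odds: 0.0004 ÷ 0.9996 = 1/2499.
Likelihood ratio of a positive result = 0.9/0.15 = 6.
Target posterior odds = 0.98/0.02 = 49.
Need (1/2499) × 6ⁿ ≥ 49, i.e. 6ⁿ ≥ 122451.
6⁶ = 46656 falls short of 122451 but 6⁷ = 279936 reaches it, so n = 7.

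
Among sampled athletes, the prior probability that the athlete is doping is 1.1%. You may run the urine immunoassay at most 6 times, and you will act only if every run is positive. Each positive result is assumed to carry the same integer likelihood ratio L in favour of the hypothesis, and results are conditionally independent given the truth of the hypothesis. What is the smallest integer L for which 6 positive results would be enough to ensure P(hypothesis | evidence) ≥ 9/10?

Prior odds = 0.011/0.989 = 11/989.
Target odds = 0.9/0.1 = 9.
Need L⁶ ≥ 9 ÷ (11/989) = 8901/11.
3⁶ = 729 < 8901/11 ≤ 4096 = 4⁶, so L = 4.

4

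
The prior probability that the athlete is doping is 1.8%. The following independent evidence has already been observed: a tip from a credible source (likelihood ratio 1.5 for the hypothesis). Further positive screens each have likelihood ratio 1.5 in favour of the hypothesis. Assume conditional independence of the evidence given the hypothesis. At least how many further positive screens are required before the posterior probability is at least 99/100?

Prior odds = 0.018/0.982 = 9/491.
Bayes factor of the evidence already in hand = 1.5.
Odds after that evidence = (9/491) × 1.5 = 27/982.
Target odds = 0.99/0.01 = 99.
Need 1.5ⁿ ≥ 99 ÷ (27/982) = 10802/3.
1.5²⁰ ≈3325.26 falls short of 10802/3 but 1.5²¹ ≈4987.89 reaches it, so n = 21.

21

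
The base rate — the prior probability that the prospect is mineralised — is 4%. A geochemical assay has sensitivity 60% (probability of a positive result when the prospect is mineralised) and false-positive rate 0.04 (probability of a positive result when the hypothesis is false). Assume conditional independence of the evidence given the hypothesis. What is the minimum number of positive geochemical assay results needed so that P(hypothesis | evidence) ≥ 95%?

3

Prior odds = 0.04/0.96 = 1/24.
Likelihood ratio of a positive result = 0.6/0.04 = 15.
Target odds: 0.95 ÷ 0.05 = 19.
Require 15ⁿ ≥ 19 ÷ (1/24) = 456.
15² = 225 falls short of 456 but 15³ = 3375 reaches it, so n = 3.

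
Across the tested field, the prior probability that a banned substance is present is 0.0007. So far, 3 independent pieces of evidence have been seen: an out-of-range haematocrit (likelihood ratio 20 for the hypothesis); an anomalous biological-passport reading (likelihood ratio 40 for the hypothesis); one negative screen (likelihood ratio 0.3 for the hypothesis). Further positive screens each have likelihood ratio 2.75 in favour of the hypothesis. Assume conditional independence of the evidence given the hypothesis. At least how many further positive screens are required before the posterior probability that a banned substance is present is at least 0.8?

Prior odds = 0.0007/0.9993 = 7/9993.
Combined Bayes factor of the evidence already in hand = 20 × 40 × 0.3 = 240.
Odds after that evidence = (7/9993) × 240 = 560/3331.
Target odds = 0.8/0.2 = 4.
Need 2.75ⁿ ≥ 4 ÷ (560/3331) = 3331/140.
2.75³ = 20.796875 falls short of 3331/140 but 2.75⁴ = 57.19140625 reaches it, so n = 4.

4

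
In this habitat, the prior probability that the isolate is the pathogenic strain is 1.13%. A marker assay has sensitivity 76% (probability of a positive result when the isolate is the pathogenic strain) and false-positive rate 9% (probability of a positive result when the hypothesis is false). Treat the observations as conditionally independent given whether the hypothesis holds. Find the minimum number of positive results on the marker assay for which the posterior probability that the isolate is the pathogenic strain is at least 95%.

4

Prior odds = 0.0113/0.9887 = 113/9887.
Likelihood ratio of a positive result = 0.76/0.09 = 76/9.
Target posterior odds = 0.95/0.05 = 19.
Require (76/9)ⁿ ≥ 19 ÷ (113/9887) = 187853/113.
(76/9)³ = 438976/729 falls short of 187853/113 but (76/9)⁴ = 33362176/6561 reaches it, so n = 4.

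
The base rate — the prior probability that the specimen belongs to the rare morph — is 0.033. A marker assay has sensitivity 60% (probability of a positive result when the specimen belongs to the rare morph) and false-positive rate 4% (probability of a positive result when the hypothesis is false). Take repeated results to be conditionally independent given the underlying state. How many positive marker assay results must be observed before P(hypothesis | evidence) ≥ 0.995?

Prior odds = 0.033/0.967 = 33/967.
Likelihood ratio of a positive result = 0.6/0.04 = 15.
Target posterior odds = 0.995/0.005 = 199.
Need (33/967) × 15ⁿ ≥ 199, i.e. 15ⁿ ≥ 192433/33.
15³ = 3375 falls short of 192433/33 but 15⁴ = 50625 reaches it, so n = 4.

4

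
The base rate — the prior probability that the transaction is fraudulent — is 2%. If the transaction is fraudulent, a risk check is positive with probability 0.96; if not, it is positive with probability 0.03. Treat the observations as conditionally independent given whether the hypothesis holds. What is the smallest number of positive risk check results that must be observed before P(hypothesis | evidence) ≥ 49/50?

Prior odds = 0.02/0.98 = 1/49.
Likelihood ratio of a positive = 0.96/0.03 = 32.
Target odds: 0.98 ÷ 0.02 = 49.
Require 32ⁿ ≥ 49 ÷ (1/49) = 2401.
32² = 1024 falls short of 2401 but 32³ = 32768 reaches it, so n = 3.

3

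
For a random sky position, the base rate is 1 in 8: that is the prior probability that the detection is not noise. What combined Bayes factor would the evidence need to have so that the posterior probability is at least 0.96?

168

Prior odds = 0.125/0.875 = 1/7.
Target odds = 0.96/0.04 = 24.
Required Bayes factor = 24 ÷ (1/7) = 168.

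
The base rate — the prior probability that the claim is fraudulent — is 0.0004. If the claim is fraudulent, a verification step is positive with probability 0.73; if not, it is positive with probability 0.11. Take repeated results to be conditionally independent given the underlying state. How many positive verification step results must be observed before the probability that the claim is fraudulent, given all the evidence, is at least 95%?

6

Prior odds: 0.0004 ÷ 0.9996 = 1/2499.
Likelihood ratio of a positive = 0.73/0.11 = 73/11.
Target posterior odds = 0.95/0.05 = 19.
Need (1/2499) × (73/11)ⁿ ≥ 19, i.e. (73/11)ⁿ ≥ 47481.
(73/11)⁵ ≈12872.1 falls short of 47481 but (73/11)⁶ ≈85424.2 reaches it, so n = 6.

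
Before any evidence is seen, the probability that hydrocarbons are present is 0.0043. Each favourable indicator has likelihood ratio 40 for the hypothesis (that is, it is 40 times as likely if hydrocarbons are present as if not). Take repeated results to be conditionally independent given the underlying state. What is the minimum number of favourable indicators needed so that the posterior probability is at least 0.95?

Prior odds: 0.0043 ÷ 0.9957 = 43/9957.
Likelihood ratio per favourable indicator = 40.
Target posterior odds = 0.95/0.05 = 19.
Require 40ⁿ ≥ 19 ÷ (43/9957) = 189183/43.
40² = 1600 falls short of 189183/43 but 40³ = 64000 reaches it, so n = 3.

3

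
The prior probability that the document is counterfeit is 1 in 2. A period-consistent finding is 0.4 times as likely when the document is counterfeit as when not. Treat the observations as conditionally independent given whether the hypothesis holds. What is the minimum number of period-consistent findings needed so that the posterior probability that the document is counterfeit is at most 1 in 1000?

8

Prior odds = 0.5/0.5 = 1.
Likelihood ratio per period-consistent finding = 0.4.
Target posterior odds = 0.001/0.999 = 1/999.
Need 1 × 0.4ⁿ ≤ 1/999, i.e. 0.4ⁿ ≤ 1/999.
0.4⁷ = 128/78125 is still above 1/999 but 0.4⁸ = 256/390625 is at or below it, so n = 8.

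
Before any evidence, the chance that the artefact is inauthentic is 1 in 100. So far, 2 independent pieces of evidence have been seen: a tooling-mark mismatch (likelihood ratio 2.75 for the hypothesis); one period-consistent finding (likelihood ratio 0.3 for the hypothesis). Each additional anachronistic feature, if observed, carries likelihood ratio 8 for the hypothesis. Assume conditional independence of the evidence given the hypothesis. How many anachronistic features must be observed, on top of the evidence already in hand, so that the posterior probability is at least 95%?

4

Prior odds = 0.01/0.99 = 1/99.
Combined Bayes factor of the evidence already in hand = 2.75 × 0.3 = 0.825.
Odds after that evidence = (1/99) × 0.825 = 1/120.
Target odds = 0.95/0.05 = 19.
Need 8ⁿ ≥ 19 ÷ (1/120) = 2280.
8³ = 512 falls short of 2280 but 8⁴ = 4096 reaches it, so n = 4.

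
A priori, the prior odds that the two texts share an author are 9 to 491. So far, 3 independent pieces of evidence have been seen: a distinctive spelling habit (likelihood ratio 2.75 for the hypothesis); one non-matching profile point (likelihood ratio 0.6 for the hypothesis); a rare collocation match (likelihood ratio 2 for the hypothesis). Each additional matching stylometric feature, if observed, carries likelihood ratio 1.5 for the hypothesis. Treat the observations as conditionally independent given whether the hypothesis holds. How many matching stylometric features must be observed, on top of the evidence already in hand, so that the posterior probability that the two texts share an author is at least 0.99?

19

Prior odds = 9/491.
Combined Bayes factor of the evidence already in hand = 2.75 × 0.6 × 2 = 3.3.
Odds after that evidence = (9/491) × 3.3 = 297/4910.
Target odds = 0.99/0.01 = 99.
Need 1.5ⁿ ≥ 99 ÷ (297/4910) = 4910/3.
1.5¹⁸ = 387420489/262144 falls short of 4910/3 but 1.5¹⁹ ≈2216.84 reaches it, so n = 19.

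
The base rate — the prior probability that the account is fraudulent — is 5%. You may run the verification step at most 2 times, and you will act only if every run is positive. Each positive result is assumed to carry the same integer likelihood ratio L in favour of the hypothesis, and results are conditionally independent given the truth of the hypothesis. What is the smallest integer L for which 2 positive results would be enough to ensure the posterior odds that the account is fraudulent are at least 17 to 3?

11

Prior odds = 0.05/0.95 = 1/19.
Target odds = 17/3.
Need L² ≥ 17/3 ÷ (1/19) = 323/3.
10² = 100 < 323/3 ≤ 121 = 11², so L = 11.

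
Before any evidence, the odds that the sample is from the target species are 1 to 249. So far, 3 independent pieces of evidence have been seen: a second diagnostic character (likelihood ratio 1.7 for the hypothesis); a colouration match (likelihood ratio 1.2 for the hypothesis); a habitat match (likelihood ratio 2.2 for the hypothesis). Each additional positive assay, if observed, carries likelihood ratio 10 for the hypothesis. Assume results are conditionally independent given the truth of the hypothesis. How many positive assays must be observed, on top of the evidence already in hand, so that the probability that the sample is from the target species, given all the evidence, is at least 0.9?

Prior odds = 1/249.
Combined Bayes factor of the evidence already in hand = 1.7 × 1.2 × 2.2 = 4.488.
Odds after that evidence = (1/249) × 4.488 = 187/10375.
Target odds = 0.9/0.1 = 9.
Need 10ⁿ ≥ 9 ÷ (187/10375) = 93375/187.
10² = 100 falls short of 93375/187 but 10³ = 1000 reaches it, so n = 3.

3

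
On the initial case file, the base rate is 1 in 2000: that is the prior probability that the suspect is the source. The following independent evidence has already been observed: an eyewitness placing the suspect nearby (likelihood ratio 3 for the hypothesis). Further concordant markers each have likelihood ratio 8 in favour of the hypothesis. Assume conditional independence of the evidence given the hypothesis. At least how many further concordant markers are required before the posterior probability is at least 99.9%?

Prior odds = 0.0005/0.9995 = 1/1999.
Bayes factor of the evidence already in hand = 3.
Odds after that evidence = (1/1999) × 3 = 3/1999.
Target odds = 0.999/0.001 = 999.
Need 8ⁿ ≥ 999 ÷ (3/1999) = 665667.
8⁶ = 262144 falls short of 665667 but 8⁷ = 2097152 reaches it, so n = 7.

7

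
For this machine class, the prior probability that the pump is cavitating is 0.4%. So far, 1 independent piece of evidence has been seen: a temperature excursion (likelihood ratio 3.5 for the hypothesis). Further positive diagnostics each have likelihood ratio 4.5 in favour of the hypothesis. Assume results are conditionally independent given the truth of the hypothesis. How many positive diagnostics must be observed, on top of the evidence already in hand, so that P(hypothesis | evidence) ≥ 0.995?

Prior odds = 0.004/0.996 = 1/249.
Bayes factor of the evidence already in hand = 3.5.
Odds after that evidence = (1/249) × 3.5 = 7/498.
Target odds = 0.995/0.005 = 199.
Need 4.5ⁿ ≥ 199 ÷ (7/498) = 99102/7.
4.5⁶ = 8303.765625 falls short of 99102/7 but 4.5⁷ = 4782969/128 reaches it, so n = 7.

7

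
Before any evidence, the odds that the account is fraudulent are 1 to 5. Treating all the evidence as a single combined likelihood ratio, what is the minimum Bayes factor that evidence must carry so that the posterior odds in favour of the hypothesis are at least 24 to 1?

Prior odds = 0.2.
Target odds = 24.
Required Bayes factor = 24 ÷ 0.2 = 120.

120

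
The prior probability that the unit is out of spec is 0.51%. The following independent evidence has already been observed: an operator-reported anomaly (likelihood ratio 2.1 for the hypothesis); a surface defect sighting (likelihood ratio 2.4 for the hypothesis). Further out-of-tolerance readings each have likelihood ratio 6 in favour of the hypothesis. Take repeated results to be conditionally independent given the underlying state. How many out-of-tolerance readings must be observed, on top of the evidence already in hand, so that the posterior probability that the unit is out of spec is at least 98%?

Prior odds = 0.0051/0.9949 = 51/9949.
Combined Bayes factor of the evidence already in hand = 2.1 × 2.4 = 5.04.
Odds after that evidence = (51/9949) × 5.04 = 6426/248725.
Target odds = 0.98/0.02 = 49.
Need 6ⁿ ≥ 49 ÷ (6426/248725) = 1741075/918.
6⁴ = 1296 falls short of 1741075/918 but 6⁵ = 7776 reaches it, so n = 5.

5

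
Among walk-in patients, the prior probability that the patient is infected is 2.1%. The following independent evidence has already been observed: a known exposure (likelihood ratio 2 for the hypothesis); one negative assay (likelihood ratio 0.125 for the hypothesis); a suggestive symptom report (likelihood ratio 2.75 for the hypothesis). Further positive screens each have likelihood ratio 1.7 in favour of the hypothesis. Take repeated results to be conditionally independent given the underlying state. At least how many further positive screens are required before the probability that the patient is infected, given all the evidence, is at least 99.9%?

21

Prior odds = 0.021/0.979 = 21/979.
Combined Bayes factor of the evidence already in hand = 2 × 0.125 × 2.75 = 0.6875.
Odds after that evidence = (21/979) × 0.6875 = 21/1424.
Target odds = 0.999/0.001 = 999.
Need 1.7ⁿ ≥ 999 ÷ (21/1424) = 474192/7.
1.7²⁰ ≈40642.3 falls short of 474192/7 but 1.7²¹ ≈69091.9 reaches it, so n = 21.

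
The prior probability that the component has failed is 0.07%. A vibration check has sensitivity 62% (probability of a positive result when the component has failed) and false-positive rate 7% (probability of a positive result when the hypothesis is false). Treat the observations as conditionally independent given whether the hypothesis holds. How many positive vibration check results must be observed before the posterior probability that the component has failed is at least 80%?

4

Prior odds: 0.0007 ÷ 0.9993 = 7/9993.
Likelihood ratio of a positive result = 0.62/0.07 = 62/7.
Target posterior odds = 0.8/0.2 = 4.
Require (62/7)ⁿ ≥ 4 ÷ (7/9993) = 39972/7.
(62/7)³ = 238328/343 falls short of 39972/7 but (62/7)⁴ = 14776336/2401 reaches it, so n = 4.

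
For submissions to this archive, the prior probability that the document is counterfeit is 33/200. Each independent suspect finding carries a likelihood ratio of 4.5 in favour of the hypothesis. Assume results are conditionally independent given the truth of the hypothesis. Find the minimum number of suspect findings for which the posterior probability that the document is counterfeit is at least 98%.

Prior odds: 0.165 ÷ 0.835 = 33/167.
Likelihood ratio per suspect finding = 4.5.
Target odds: 0.98 ÷ 0.02 = 49.
Require 4.5ⁿ ≥ 49 ÷ (33/167) = 8183/33.
4.5³ = 91.125 falls short of 8183/33 but 4.5⁴ = 410.0625 reaches it, so n = 4.

4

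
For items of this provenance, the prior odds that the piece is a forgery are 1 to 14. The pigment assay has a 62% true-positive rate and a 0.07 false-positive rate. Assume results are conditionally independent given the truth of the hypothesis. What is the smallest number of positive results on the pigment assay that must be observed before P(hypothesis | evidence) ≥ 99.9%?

5

Prior odds = 1/14.
Likelihood ratio of a positive result = 0.62/0.07 = 62/7.
Target posterior odds = 0.999/0.001 = 999.
Need (1/14) × (62/7)ⁿ ≥ 999, i.e. (62/7)ⁿ ≥ 13986.
(62/7)⁴ = 14776336/2401 falls short of 13986 but (62/7)⁵ = 916132832/16807 reaches it, so n = 5.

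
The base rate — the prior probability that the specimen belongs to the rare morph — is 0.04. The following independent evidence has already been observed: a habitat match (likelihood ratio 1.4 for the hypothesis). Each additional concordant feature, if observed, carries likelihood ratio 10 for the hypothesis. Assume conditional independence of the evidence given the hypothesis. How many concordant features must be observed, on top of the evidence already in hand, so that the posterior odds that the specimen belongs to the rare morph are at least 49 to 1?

Prior odds = 0.04/0.96 = 1/24.
Bayes factor of the evidence already in hand = 1.4.
Odds after that evidence = (1/24) × 1.4 = 7/120.
Target odds = 49.
Need 10ⁿ ≥ 49 ÷ (7/120) = 840.
10² = 100 falls short of 840 but 10³ = 1000 reaches it, so n = 3.

3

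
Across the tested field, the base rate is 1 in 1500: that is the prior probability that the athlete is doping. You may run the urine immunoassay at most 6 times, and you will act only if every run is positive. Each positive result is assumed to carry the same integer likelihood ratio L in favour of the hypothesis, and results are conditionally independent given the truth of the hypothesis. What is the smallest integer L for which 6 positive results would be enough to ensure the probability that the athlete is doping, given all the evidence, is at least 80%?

Prior odds = (1/1500)/(1499/1500) = 1/1499.
Target odds = 0.8/0.2 = 4.
Need L⁶ ≥ 4 ÷ (1/1499) = 5996.
4⁶ = 4096 < 5996 ≤ 15625 = 5⁶, so L = 5.

5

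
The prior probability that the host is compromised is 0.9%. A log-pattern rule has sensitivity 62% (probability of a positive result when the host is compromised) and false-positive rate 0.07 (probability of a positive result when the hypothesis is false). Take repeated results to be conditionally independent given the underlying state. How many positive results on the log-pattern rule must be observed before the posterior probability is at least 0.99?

5

Prior odds: 0.009 ÷ 0.991 = 9/991.
Likelihood ratio of a positive result = 0.62/0.07 = 62/7.
Target posterior odds = 0.99/0.01 = 99.
Require (62/7)ⁿ ≥ 99 ÷ (9/991) = 10901.
(62/7)⁴ = 14776336/2401 falls short of 10901 but (62/7)⁵ = 916132832/16807 reaches it, so n = 5.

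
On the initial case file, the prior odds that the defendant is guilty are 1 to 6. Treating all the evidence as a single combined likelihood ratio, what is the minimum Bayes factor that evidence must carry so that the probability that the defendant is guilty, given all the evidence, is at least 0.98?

Prior odds = 1/6.
Target odds = 0.98/0.02 = 49.
Required Bayes factor = 49 ÷ (1/6) = 294.

294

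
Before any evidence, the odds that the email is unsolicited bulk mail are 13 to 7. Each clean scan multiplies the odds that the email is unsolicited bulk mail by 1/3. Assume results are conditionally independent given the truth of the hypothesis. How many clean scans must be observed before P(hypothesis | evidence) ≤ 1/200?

6

Prior odds = 13/7.
Likelihood ratio per clean scan = 1/3.
Target odds: 0.005 ÷ 0.995 = 1/199.
Require (1/3)ⁿ ≤ 1/199 ÷ (13/7) = 7/2587.
(1/3)⁵ = 1/243 is still above 7/2587 but (1/3)⁶ = 1/729 is at or below it, so n = 6.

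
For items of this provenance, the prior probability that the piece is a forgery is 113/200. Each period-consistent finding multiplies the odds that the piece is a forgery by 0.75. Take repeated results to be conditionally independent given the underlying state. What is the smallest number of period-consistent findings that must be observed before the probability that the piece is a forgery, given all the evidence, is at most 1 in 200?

20

Prior odds: 0.565 ÷ 0.435 = 113/87.
Likelihood ratio per period-consistent finding = 0.75.
Target odds: 0.005 ÷ 0.995 = 1/199.
Need (113/87) × 0.75ⁿ ≤ 1/199, i.e. 0.75ⁿ ≤ 87/22487.
0.75¹⁹ ≈0.00422828 is still above 87/22487 but 0.75²⁰ ≈0.00317121 is at or below it, so n = 20.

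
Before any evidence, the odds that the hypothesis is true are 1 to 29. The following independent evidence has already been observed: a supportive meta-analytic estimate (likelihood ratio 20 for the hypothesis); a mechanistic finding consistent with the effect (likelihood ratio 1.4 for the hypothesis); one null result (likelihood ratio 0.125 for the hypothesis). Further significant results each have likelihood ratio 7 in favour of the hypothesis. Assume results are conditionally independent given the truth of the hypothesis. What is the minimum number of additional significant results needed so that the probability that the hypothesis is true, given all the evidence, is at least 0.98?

4

Prior odds = 1/29.
Combined Bayes factor of the evidence already in hand = 20 × 1.4 × 0.125 = 3.5.
Odds after that evidence = (1/29) × 3.5 = 7/58.
Target odds = 0.98/0.02 = 49.
Need 7ⁿ ≥ 49 ÷ (7/58) = 406.
7³ = 343 falls short of 406 but 7⁴ = 2401 reaches it, so n = 4.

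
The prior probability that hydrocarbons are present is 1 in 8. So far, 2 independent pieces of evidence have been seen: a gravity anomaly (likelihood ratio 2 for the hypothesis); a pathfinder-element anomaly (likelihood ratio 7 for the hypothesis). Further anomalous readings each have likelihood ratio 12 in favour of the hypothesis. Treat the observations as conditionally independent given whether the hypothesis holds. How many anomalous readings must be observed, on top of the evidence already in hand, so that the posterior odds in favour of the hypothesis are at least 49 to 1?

Prior odds = 0.125/0.875 = 1/7.
Combined Bayes factor of the evidence already in hand = 2 × 7 = 14.
Odds after that evidence = (1/7) × 14 = 2.
Target odds = 49.
Need 12ⁿ ≥ 49 ÷ 2 = 24.5.
12¹ = 12 falls short of 24.5 but 12² = 144 reaches it, so n = 2.

2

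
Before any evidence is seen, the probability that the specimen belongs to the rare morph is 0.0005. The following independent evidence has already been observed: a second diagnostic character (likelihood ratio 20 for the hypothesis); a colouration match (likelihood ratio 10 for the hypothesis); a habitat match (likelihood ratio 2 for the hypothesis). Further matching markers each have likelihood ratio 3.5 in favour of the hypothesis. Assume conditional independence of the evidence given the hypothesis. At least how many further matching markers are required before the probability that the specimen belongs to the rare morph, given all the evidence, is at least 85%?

Prior odds = 0.0005/0.9995 = 1/1999.
Combined Bayes factor of the evidence already in hand = 20 × 10 × 2 = 400.
Odds after that evidence = (1/1999) × 400 = 400/1999.
Target odds = 0.85/0.15 = 17/3.
Need 3.5ⁿ ≥ 17/3 ÷ (400/1999) = 33983/1200.
3.5² = 12.25 falls short of 33983/1200 but 3.5³ = 42.875 reaches it, so n = 3.

3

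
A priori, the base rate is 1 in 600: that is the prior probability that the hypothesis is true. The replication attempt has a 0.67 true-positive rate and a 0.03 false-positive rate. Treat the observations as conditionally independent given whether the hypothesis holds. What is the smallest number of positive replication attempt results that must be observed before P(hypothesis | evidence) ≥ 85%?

Prior odds = (1/600)/(599/600) = 1/599.
Likelihood ratio of a positive result = 0.67/0.03 = 67/3.
Target posterior odds = 0.85/0.15 = 17/3.
Require (67/3)ⁿ ≥ 17/3 ÷ (1/599) = 10183/3.
(67/3)² = 4489/9 falls short of 10183/3 but (67/3)³ = 300763/27 reaches it, so n = 3.

3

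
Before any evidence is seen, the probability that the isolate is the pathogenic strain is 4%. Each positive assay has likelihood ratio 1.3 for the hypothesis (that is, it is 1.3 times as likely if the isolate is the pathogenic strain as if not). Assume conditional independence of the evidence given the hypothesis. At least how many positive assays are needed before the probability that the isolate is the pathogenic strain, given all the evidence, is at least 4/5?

Prior odds: 0.04 ÷ 0.96 = 1/24.
Likelihood ratio per positive assay = 1.3.
Target posterior odds = 0.8/0.2 = 4.
Need (1/24) × 1.3ⁿ ≥ 4, i.e. 1.3ⁿ ≥ 96.
1.3¹⁷ ≈86.5042 falls short of 96 but 1.3¹⁸ ≈112.455 reaches it, so n = 18.

18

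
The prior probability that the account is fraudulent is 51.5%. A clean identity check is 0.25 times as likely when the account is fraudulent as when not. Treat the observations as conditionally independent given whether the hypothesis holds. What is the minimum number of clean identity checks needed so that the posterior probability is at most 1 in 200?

4

Prior odds = 0.515/0.485 = 103/97.
Likelihood ratio per clean identity check = 0.25.
Target odds: 0.005 ÷ 0.995 = 1/199.
Need (103/97) × 0.25ⁿ ≤ 1/199, i.e. 0.25ⁿ ≤ 97/20497.
0.25³ = 0.015625 is still above 97/20497 but 0.25⁴ = 0.00390625 is at or below it, so n = 4.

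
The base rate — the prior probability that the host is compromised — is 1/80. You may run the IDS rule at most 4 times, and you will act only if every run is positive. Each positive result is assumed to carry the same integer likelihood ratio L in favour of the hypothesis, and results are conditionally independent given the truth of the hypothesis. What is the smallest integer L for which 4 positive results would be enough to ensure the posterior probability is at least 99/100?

Prior odds = 0.0125/0.9875 = 1/79.
Target odds = 0.99/0.01 = 99.
Need L⁴ ≥ 99 ÷ (1/79) = 7821.
9⁴ = 6561 < 7821 ≤ 10000 = 10⁴, so L = 10.

10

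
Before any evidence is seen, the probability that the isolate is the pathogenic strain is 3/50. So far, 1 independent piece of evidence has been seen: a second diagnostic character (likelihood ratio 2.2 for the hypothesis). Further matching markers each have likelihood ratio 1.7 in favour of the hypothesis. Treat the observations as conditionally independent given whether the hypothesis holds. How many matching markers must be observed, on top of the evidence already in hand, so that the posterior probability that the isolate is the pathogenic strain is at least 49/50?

12

Prior odds = 0.06/0.94 = 3/47.
Bayes factor of the evidence already in hand = 2.2.
Odds after that evidence = (3/47) × 2.2 = 33/235.
Target odds = 0.98/0.02 = 49.
Need 1.7ⁿ ≥ 49 ÷ (33/235) = 11515/33.
1.7¹¹ ≈342.719 falls short of 11515/33 but 1.7¹² ≈582.622 reaches it, so n = 12.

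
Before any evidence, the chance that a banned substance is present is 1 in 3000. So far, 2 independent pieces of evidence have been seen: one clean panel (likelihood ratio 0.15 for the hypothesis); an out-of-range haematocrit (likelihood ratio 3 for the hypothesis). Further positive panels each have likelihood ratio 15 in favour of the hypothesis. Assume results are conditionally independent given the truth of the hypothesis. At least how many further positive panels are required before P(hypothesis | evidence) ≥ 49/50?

Prior odds = (1/3000)/(2999/3000) = 1/2999.
Combined Bayes factor of the evidence already in hand = 0.15 × 3 = 0.45.
Odds after that evidence = (1/2999) × 0.45 = 9/59980.
Target odds = 0.98/0.02 = 49.
Need 15ⁿ ≥ 49 ÷ (9/59980) = 2939020/9.
15⁴ = 50625 falls short of 2939020/9 but 15⁵ = 759375 reaches it, so n = 5.

5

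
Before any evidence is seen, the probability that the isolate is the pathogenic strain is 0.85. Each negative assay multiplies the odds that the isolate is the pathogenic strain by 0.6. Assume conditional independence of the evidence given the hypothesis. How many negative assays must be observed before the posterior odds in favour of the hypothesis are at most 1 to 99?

Prior odds = 0.85/0.15 = 17/3.
Likelihood ratio per negative assay = 0.6.
Target odds = 1/99.
Require 0.6ⁿ ≤ 1/99 ÷ (17/3) = 1/561.
0.6¹² = 531441/244140625 is still above 1/561 but 0.6¹³ ≈0.00130607 is at or below it, so n = 13.

13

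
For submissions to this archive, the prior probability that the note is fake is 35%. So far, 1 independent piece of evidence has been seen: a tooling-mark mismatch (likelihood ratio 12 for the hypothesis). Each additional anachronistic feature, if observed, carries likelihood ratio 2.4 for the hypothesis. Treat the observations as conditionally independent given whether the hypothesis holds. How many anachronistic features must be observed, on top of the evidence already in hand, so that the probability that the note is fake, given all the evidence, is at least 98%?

Prior odds = 0.35/0.65 = 7/13.
Bayes factor of the evidence already in hand = 12.
Odds after that evidence = (7/13) × 12 = 84/13.
Target odds = 0.98/0.02 = 49.
Need 2.4ⁿ ≥ 49 ÷ (84/13) = 91/12.
2.4² = 5.76 falls short of 91/12 but 2.4³ = 13.824 reaches it, so n = 3.

3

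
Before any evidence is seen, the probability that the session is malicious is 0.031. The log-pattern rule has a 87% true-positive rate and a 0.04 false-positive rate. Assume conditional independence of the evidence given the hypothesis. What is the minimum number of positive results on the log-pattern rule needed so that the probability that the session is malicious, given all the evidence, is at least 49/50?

3

Prior odds: 0.031 ÷ 0.969 = 31/969.
Likelihood ratio of a positive result = 0.87/0.04 = 21.75.
Target posterior odds = 0.98/0.02 = 49.
Need (31/969) × 21.75ⁿ ≥ 49, i.e. 21.75ⁿ ≥ 47481/31.
21.75² = 473.0625 falls short of 47481/31 but 21.75³ = 658503/64 reaches it, so n = 3.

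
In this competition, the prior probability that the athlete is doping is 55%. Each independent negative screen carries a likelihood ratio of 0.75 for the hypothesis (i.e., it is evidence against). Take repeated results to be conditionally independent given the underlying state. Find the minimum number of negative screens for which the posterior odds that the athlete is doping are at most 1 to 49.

Prior odds: 0.55 ÷ 0.45 = 11/9.
Likelihood ratio per negative screen = 0.75.
Target odds = 1/49.
Need (11/9) × 0.75ⁿ ≤ 1/49, i.e. 0.75ⁿ ≤ 9/539.
0.75¹⁴ = 4782969/268435456 is still above 9/539 but 0.75¹⁵ ≈0.0133635 is at or below it, so n = 15.

15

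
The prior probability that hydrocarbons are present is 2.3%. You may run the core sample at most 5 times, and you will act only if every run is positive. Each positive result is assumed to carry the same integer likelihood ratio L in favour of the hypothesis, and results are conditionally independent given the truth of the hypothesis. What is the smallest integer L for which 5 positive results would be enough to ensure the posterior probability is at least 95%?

Prior odds = 0.023/0.977 = 23/977.
Target odds = 0.95/0.05 = 19.
Need L⁵ ≥ 19 ÷ (23/977) = 18563/23.
3⁵ = 243 < 18563/23 ≤ 1024 = 4⁵, so L = 4.

4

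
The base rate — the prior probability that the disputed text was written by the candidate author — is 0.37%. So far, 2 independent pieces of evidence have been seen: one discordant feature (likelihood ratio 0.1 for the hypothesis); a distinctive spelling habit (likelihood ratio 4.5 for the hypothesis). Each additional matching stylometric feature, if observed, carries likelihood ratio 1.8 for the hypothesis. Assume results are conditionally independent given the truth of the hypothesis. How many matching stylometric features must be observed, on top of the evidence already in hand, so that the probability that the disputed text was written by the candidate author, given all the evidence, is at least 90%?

Prior odds = 0.0037/0.9963 = 37/9963.
Combined Bayes factor of the evidence already in hand = 0.1 × 4.5 = 0.45.
Odds after that evidence = (37/9963) × 0.45 = 37/22140.
Target odds = 0.9/0.1 = 9.
Need 1.8ⁿ ≥ 9 ÷ (37/22140) = 199260/37.
1.8¹⁴ ≈3748.13 falls short of 199260/37 but 1.8¹⁵ ≈6746.64 reaches it, so n = 15.

15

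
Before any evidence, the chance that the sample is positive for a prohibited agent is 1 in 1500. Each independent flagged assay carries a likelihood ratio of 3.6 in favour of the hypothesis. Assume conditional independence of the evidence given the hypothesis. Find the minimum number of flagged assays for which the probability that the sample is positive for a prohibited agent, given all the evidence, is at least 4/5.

7

Prior odds: (1/1500) ÷ (1499/1500) = 1/1499.
Likelihood ratio per flagged assay = 3.6.
Target posterior odds = 0.8/0.2 = 4.
Need (1/1499) × 3.6ⁿ ≥ 4, i.e. 3.6ⁿ ≥ 5996.
3.6⁶ = 34012224/15625 falls short of 5996 but 3.6⁷ = 612220032/78125 reaches it, so n = 7.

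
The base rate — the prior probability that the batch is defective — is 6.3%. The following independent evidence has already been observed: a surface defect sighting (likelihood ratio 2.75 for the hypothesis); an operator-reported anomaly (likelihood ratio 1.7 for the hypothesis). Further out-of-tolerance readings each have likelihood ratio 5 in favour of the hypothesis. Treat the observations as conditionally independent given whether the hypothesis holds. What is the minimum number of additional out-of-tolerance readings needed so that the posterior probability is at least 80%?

2

Prior odds = 0.063/0.937 = 63/937.
Combined Bayes factor of the evidence already in hand = 2.75 × 1.7 = 4.675.
Odds after that evidence = (63/937) × 4.675 = 11781/37480.
Target odds = 0.8/0.2 = 4.
Need 5ⁿ ≥ 4 ÷ (11781/37480) = 149920/11781.
5¹ = 5 falls short of 149920/11781 but 5² = 25 reaches it, so n = 2.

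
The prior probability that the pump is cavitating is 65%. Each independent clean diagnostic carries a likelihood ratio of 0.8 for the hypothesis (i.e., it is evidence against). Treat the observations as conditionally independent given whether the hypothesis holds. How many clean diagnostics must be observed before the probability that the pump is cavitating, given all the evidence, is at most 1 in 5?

Prior odds: 0.65 ÷ 0.35 = 13/7.
Likelihood ratio per clean diagnostic = 0.8.
Target posterior odds = 0.2/0.8 = 0.25.
Require 0.8ⁿ ≤ 0.25 ÷ (13/7) = 7/52.
0.8⁸ = 65536/390625 is still above 7/52 but 0.8⁹ = 262144/1953125 is at or below it, so n = 9.

9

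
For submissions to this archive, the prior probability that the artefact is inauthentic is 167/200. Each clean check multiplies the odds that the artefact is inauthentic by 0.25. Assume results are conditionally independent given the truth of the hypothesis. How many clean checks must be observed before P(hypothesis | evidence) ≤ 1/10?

Prior odds: 0.835 ÷ 0.165 = 167/33.
Likelihood ratio per clean check = 0.25.
Target posterior odds = 0.1/0.9 = 1/9.
Need (167/33) × 0.25ⁿ ≤ 1/9, i.e. 0.25ⁿ ≤ 11/501.
0.25² = 0.0625 is still above 11/501 but 0.25³ = 0.015625 is at or below it, so n = 3.

3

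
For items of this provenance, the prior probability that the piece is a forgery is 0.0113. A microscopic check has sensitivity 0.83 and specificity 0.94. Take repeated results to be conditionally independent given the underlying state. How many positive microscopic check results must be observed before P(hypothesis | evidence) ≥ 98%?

Prior odds = 0.0113/0.9887 = 113/9887.
False-positive rate = 1 − 0.94 = 0.06; likelihood ratio of a positive = 0.83/0.06 = 83/6.
Target odds: 0.98 ÷ 0.02 = 49.
Require (83/6)ⁿ ≥ 49 ÷ (113/9887) = 484463/113.
(83/6)³ = 571787/216 falls short of 484463/113 but (83/6)⁴ = 47458321/1296 reaches it, so n = 4.

4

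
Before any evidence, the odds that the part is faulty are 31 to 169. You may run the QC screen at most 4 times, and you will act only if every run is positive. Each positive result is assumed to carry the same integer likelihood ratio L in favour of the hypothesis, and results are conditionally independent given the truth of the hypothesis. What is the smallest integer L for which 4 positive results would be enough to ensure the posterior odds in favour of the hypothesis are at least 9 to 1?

3

Prior odds = 31/169.
Target odds = 9.
Need L⁴ ≥ 9 ÷ (31/169) = 1521/31.
2⁴ = 16 < 1521/31 ≤ 81 = 3⁴, so L = 3.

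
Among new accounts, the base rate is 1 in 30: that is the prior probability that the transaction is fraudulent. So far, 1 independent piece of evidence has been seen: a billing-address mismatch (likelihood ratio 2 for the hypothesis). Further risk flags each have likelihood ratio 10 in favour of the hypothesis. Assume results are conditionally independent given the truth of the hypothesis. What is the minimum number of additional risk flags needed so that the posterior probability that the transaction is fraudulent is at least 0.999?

Prior odds = (1/30)/(29/30) = 1/29.
Bayes factor of the evidence already in hand = 2.
Odds after that evidence = (1/29) × 2 = 2/29.
Target odds = 0.999/0.001 = 999.
Need 10ⁿ ≥ 999 ÷ (2/29) = 14485.5.
10⁴ = 10000 falls short of 14485.5 but 10⁵ = 100000 reaches it, so n = 5.

5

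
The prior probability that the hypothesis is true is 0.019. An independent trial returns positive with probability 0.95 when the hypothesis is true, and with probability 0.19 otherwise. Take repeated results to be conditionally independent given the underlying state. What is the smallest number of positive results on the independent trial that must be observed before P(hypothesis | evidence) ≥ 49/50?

5

Prior odds = 0.019/0.981 = 19/981.
Likelihood ratio of a positive result = 0.95/0.19 = 5.
Target odds: 0.98 ÷ 0.02 = 49.
Require 5ⁿ ≥ 49 ÷ (19/981) = 48069/19.
5⁴ = 625 falls short of 48069/19 but 5⁵ = 3125 reaches it, so n = 5.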